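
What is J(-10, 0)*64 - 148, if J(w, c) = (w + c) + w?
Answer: -1428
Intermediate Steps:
J(w, c) = c + 2*w (J(w, c) = (c + w) + w = c + 2*w)
J(-10, 0)*64 - 148 = (0 + 2*(-10))*64 - 148 = (0 - 20)*64 - 148 = -20*64 - 148 = -1280 - 148 = -1428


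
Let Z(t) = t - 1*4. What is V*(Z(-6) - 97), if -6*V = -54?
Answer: -963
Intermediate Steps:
Z(t) = -4 + t (Z(t) = t - 4 = -4 + t)
V = 9 (V = -⅙*(-54) = 9)
V*(Z(-6) - 97) = 9*((-4 - 6) - 97) = 9*(-10 - 97) = 9*(-107) = -963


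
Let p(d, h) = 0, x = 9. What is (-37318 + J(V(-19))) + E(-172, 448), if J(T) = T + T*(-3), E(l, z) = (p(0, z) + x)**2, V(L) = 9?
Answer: -37255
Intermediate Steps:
E(l, z) = 81 (E(l, z) = (0 + 9)**2 = 9**2 = 81)
J(T) = -2*T (J(T) = T - 3*T = -2*T)
(-37318 + J(V(-19))) + E(-172, 448) = (-37318 - 2*9) + 81 = (-37318 - 18) + 81 = -37336 + 81 = -37255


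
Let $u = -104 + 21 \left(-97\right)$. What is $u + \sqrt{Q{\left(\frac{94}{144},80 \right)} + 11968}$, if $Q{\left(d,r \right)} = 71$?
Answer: $-2141 + \sqrt{12039} \approx -2031.3$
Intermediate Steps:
$u = -2141$ ($u = -104 - 2037 = -2141$)
$u + \sqrt{Q{\left(\frac{94}{144},80 \right)} + 11968} = -2141 + \sqrt{71 + 11968} = -2141 + \sqrt{12039}$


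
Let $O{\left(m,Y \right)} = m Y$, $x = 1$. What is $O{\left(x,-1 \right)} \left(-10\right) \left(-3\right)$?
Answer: $-30$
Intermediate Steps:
$O{\left(m,Y \right)} = Y m$
$O{\left(x,-1 \right)} \left(-10\right) \left(-3\right) = \left(-1\right) 1 \left(-10\right) \left(-3\right) = \left(-1\right) \left(-10\right) \left(-3\right) = 10 \left(-3\right) = -30$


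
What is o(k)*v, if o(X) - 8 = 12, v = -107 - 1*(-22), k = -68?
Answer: -1700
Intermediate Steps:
v = -85 (v = -107 + 22 = -85)
o(X) = 20 (o(X) = 8 + 12 = 20)
o(k)*v = 20*(-85) = -1700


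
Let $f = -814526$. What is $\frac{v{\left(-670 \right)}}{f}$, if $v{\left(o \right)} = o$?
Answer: $\frac{335}{407263} \approx 0.00082256$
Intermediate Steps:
$\frac{v{\left(-670 \right)}}{f} = - \frac{670}{-814526} = \left(-670\right) \left(- \frac{1}{814526}\right) = \frac{335}{407263}$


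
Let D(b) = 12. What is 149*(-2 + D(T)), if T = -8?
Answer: 1490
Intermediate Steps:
149*(-2 + D(T)) = 149*(-2 + 12) = 149*10 = 1490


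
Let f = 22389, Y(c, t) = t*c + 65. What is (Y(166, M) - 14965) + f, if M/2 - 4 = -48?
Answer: -7119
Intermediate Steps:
M = -88 (M = 8 + 2*(-48) = 8 - 96 = -88)
Y(c, t) = 65 + c*t (Y(c, t) = c*t + 65 = 65 + c*t)
(Y(166, M) - 14965) + f = ((65 + 166*(-88)) - 14965) + 22389 = ((65 - 14608) - 14965) + 22389 = (-14543 - 14965) + 22389 = -29508 + 22389 = -7119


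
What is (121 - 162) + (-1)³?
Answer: -42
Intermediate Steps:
(121 - 162) + (-1)³ = -41 - 1 = -42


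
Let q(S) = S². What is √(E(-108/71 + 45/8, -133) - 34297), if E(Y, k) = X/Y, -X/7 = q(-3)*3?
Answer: I*√47015641/37 ≈ 185.32*I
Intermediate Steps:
X = -189 (X = -7*(-3)²*3 = -63*3 = -7*27 = -189)
E(Y, k) = -189/Y
√(E(-108/71 + 45/8, -133) - 34297) = √(-189/(-108/71 + 45/8) - 34297) = √(-189/2331/568 - 34297) = √(-189*568/2331 - 34297) = √(-1704/37 - 34297) = √(-1270693/37) = I*√47015641/37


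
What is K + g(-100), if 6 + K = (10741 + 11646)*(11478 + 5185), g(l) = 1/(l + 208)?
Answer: 40287734101/108 ≈ 3.7303e+8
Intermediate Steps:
g(l) = 1/(208 + l)
K = 373034575 (K = -6 + (10741 + 11646)*(11478 + 5185) = -6 + 22387*16663 = -6 + 373034581 = 373034575)
K + g(-100) = 373034575 + 1/(208 - 100) = 373034575 + 1/108 = 40287734101/108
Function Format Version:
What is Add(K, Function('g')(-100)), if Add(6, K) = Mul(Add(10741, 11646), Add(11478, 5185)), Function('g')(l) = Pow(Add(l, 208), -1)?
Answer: Rational(40287734101, 108) ≈ 3.7303e+8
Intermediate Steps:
Function('g')(l) = Pow(Add(208, l), -1)
K = 373034575 (K = Add(-6, Mul(Add(10741, 11646), Add(11478, 5185))) = Add(-6, Mul(22387, 16663)) = Add(-6, 373034581) = 373034575)
Add(K, Function('g')(-100)) = Add(373034575, Pow(Add(208, -100), -1)) = Add(373034575, Pow(108, -1)) = Add(373034575, Rational(1, 108)) = Rational(40287734101, 108)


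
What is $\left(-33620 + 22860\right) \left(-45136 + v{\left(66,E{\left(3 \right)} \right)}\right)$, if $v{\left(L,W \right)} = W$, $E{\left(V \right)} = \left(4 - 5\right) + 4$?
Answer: $485631080$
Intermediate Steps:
$E{\left(V \right)} = 3$ ($E{\left(V \right)} = -1 + 4 = 3$)
$\left(-33620 + 22860\right) \left(-45136 + v{\left(66,E{\left(3 \right)} \right)}\right) = \left(-33620 + 22860\right) \left(-45136 + 3\right) = \left(-10760\right) \left(-45133\right) = 485631080$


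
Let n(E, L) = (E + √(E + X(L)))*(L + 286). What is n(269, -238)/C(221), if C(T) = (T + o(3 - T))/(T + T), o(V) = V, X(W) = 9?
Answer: 1902368 + 7072*√278 ≈ 2.0203e+6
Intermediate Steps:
n(E, L) = (286 + L)*(E + √(9 + E)) (n(E, L) = (E + √(E + 9))*(L + 286) = (E + √(9 + E))*(286 + L) = (286 + L)*(E + √(9 + E)))
C(T) = 3/(2*T) (C(T) = (T + (3 - T))/(T + T) = 3/((2*T)) = 3*(1/(2*T)) = 3/(2*T))
n(269, -238)/C(221) = (286*269 + 286*√(9 + 269) + 269*(-238) - 238*√(9 + 269))/(((3/2)/221)) = (76934 + 286*√278 - 64022 - 238*√278)/(((3/2)*(1/221))) = (12912 + 48*√278)/(3/442) = (12912 + 48*√278)*(442/3) = 1902368 + 7072*√278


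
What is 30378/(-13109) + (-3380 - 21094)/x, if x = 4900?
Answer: -234840933/32117050 ≈ -7.3120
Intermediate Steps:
30378/(-13109) + (-3380 - 21094)/x = 30378/(-13109) + (-3380 - 21094)/4900 = 30378*(-1/13109) - 24474*1/4900 = -30378/13109 - 12237/2450 = -234840933/32117050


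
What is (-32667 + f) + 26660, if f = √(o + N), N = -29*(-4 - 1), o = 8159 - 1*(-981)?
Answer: -6007 + √9285 ≈ -5910.6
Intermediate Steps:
o = 9140 (o = 8159 + 981 = 9140)
N = 145 (N = -29*(-5) = 145)
f = √9285 (f = √(9140 + 145) = √9285 ≈ 96.359)
(-32667 + f) + 26660 = (-32667 + √9285) + 26660 = -6007 + √9285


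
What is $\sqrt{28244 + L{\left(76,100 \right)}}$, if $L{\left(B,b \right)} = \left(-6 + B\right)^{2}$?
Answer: $2 \sqrt{8286} \approx 182.05$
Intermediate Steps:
$\sqrt{28244 + L{\left(76,100 \right)}} = \sqrt{28244 + \left(-6 + 76\right)^{2}} = \sqrt{28244 + 70^{2}} = \sqrt{28244 + 4900} = \sqrt{33144} = 2 \sqrt{8286}$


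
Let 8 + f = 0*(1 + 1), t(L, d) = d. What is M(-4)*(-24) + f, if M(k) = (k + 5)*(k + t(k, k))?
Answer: 184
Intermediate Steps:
f = -8 (f = -8 + 0*(1 + 1) = -8 + 0*2 = -8 + 0 = -8)
M(k) = 2*k*(5 + k) (M(k) = (k + 5)*(k + k) = (5 + k)*(2*k) = 2*k*(5 + k))
M(-4)*(-24) + f = (2*(-4)*(5 - 4))*(-24) - 8 = (2*(-4)*1)*(-24) - 8 = -8*(-24) - 8 = 192 - 8 = 184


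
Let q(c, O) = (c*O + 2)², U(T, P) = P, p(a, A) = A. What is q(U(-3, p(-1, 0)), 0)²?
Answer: 16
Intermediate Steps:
q(c, O) = (2 + O*c)² (q(c, O) = (O*c + 2)² = (2 + O*c)²)
q(U(-3, p(-1, 0)), 0)² = ((2 + 0*0)²)² = ((2 + 0)²)² = (2²)² = 4² = 16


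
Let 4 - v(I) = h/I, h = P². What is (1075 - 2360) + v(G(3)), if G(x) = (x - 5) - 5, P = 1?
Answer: -8966/7 ≈ -1280.9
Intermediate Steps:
h = 1 (h = 1² = 1)
G(x) = -10 + x (G(x) = (-5 + x) - 5 = -10 + x)
v(I) = 4 - 1/I
(1075 - 2360) + v(G(3)) = (1075 - 2360) + (4 - 1/(-10 + 3)) = -1285 + (4 - 1/(-7)) = -1285 + (4 - 1*(-⅐)) = -1285 + (4 + ⅐) = -1285 + 29/7 = -8966/7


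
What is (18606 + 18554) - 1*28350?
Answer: 8810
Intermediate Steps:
(18606 + 18554) - 1*28350 = 37160 - 28350 = 8810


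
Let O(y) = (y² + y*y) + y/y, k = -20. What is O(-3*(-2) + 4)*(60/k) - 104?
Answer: -707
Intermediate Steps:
O(y) = 1 + 2*y² (O(y) = (y² + y²) + 1 = 2*y² + 1 = 1 + 2*y²)
O(-3*(-2) + 4)*(60/k) - 104 = (1 + 2*(-3*(-2) + 4)²)*(60/(-20)) - 104 = (1 + 2*(6 + 4)²)*(60*(-1/20)) - 104 = (1 + 2*10²)*(-3) - 104 = (1 + 2*100)*(-3) - 104 = (1 + 200)*(-3) - 104 = 201*(-3) - 104 = -603 - 104 = -707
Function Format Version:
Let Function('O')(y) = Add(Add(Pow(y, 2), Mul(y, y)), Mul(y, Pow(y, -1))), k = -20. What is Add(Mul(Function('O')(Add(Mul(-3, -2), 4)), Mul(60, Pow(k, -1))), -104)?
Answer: -707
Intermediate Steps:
Function('O')(y) = Add(1, Mul(2, Pow(y, 2))) (Function('O')(y) = Add(Add(Pow(y, 2), Pow(y, 2)), 1) = Add(Mul(2, Pow(y, 2)), 1) = Add(1, Mul(2, Pow(y, 2))))
Add(Mul(Function('O')(Add(Mul(-3, -2), 4)), Mul(60, Pow(k, -1))), -104) = Add(Mul(Add(1, Mul(2, Pow(Add(Mul(-3, -2), 4), 2))), Mul(60, Pow(-20, -1))), -104) = Add(Mul(Add(1, Mul(2, Pow(Add(6, 4), 2))), Mul(60, Rational(-1, 20))), -104) = Add(Mul(Add(1, Mul(2, Pow(10, 2))), -3), -104) = Add(Mul(Add(1, Mul(2, 100)), -3), -104) = Add(Mul(Add(1, 200), -3), -104) = Add(Mul(201, -3), -104) = Add(-603, -104) = -707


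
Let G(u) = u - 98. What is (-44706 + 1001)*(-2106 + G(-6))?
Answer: 96588050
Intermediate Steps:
G(u) = -98 + u
(-44706 + 1001)*(-2106 + G(-6)) = (-44706 + 1001)*(-2106 + (-98 - 6)) = -43705*(-2106 - 104) = -43705*(-2210) = 96588050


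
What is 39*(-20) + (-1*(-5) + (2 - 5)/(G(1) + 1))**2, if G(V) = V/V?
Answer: -3071/4 ≈ -767.75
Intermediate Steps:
G(V) = 1
39*(-20) + (-1*(-5) + (2 - 5)/(G(1) + 1))**2 = 39*(-20) + (-1*(-5) + (2 - 5)/(1 + 1))**2 = -780 + (5 - 3/2)**2 = -780 + (7/2)**2 = -780 + 49/4 = -3071/4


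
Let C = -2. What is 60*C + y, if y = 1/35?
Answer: -4199/35 ≈ -119.97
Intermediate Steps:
y = 1/35 ≈ 0.028571
60*C + y = 60*(-2) + 1/35 = -120 + 1/35 = -4199/35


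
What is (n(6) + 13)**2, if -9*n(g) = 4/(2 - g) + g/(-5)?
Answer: 355216/2025 ≈ 175.42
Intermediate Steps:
n(g) = -4/(9*(2 - g)) + g/45 (n(g) = -(4/(2 - g) + g/(-5))/9 = -(4/(2 - g) + g*(-1/5))/9 = -(4/(2 - g) - g/5)/9 = -4/(9*(2 - g)) + g/45)
(n(6) + 13)**2 = ((20 + 6**2 - 2*6)/(45*(-2 + 6)) + 13)**2 = ((1/45)*(20 + 36 - 12)/4 + 13)**2 = ((1/45)*(1/4)*44 + 13)**2 = (11/45 + 13)**2 = (596/45)**2 = 355216/2025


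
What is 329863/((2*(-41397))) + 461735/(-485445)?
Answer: -4407982925/893154074 ≈ -4.9353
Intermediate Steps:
329863/((2*(-41397))) + 461735/(-485445) = 329863/(-82794) + 461735*(-1/485445) = 329863*(-1/82794) - 92347/97089 = -329863/82794 - 92347/97089 = -4407982925/893154074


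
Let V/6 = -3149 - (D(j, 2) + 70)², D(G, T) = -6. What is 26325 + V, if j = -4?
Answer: -17145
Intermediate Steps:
V = -43470 (V = 6*(-3149 - (-6 + 70)²) = 6*(-3149 - 1*64²) = 6*(-3149 - 1*4096) = 6*(-3149 - 4096) = 6*(-7245) = -43470)
26325 + V = 26325 - 43470 = -17145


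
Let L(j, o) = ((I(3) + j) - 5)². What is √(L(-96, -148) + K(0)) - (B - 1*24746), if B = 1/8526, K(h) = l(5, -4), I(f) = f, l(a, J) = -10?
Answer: 210984395/8526 + 3*√1066 ≈ 24844.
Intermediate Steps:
K(h) = -10
B = 1/8526 ≈ 0.00011729
L(j, o) = (-2 + j)² (L(j, o) = ((3 + j) - 5)² = (-2 + j)²)
√(L(-96, -148) + K(0)) - (B - 1*24746) = √((-2 - 96)² - 10) - (1/8526 - 1*24746) = √((-98)² - 10) - (1/8526 - 24746) = √(9604 - 10) - 1*(-210984395/8526) = √9594 + 210984395/8526 = 3*√1066 + 210984395/8526 = 210984395/8526 + 3*√1066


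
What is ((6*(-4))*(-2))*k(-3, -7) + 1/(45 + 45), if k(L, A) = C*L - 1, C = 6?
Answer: -82079/90 ≈ -911.99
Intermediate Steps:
k(L, A) = -1 + 6*L (k(L, A) = 6*L - 1 = -1 + 6*L)
((6*(-4))*(-2))*k(-3, -7) + 1/(45 + 45) = ((6*(-4))*(-2))*(-1 + 6*(-3)) + 1/(45 + 45) = (-24*(-2))*(-1 - 18) + 1/90 = 48*(-19) + 1/90 = -912 + 1/90 = -82079/90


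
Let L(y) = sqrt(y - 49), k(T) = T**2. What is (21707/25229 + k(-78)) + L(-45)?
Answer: 153514943/25229 + I*sqrt(94) ≈ 6084.9 + 9.6954*I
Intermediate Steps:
L(y) = sqrt(-49 + y)
(21707/25229 + k(-78)) + L(-45) = (21707/25229 + (-78)**2) + sqrt(-49 - 45) = (21707*(1/25229) + 6084) + sqrt(-94) = (21707/25229 + 6084) + I*sqrt(94) = 153514943/25229 + I*sqrt(94)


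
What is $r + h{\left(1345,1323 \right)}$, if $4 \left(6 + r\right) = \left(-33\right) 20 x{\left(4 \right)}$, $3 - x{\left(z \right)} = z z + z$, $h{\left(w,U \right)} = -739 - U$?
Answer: $737$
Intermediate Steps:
$x{\left(z \right)} = 3 - z - z^{2}$ ($x{\left(z \right)} = 3 - \left(z z + z\right) = 3 - \left(z^{2} + z\right) = 3 - \left(z + z^{2}\right) = 3 - z - z^{2}$)
$r = 2799$ ($r = -6 + \frac{\left(-33\right) 20 \left(3 - 4 - 4^{2}\right)}{4} = -6 + \frac{\left(-660\right) \left(3 - 4 - 16\right)}{4} = -6 + \frac{\left(-660\right) \left(-17\right)}{4} = -6 + \frac{1}{4} \cdot 11220 = -6 + 2805 = 2799$)
$r + h{\left(1345,1323 \right)} = 2799 - 2062 = 737$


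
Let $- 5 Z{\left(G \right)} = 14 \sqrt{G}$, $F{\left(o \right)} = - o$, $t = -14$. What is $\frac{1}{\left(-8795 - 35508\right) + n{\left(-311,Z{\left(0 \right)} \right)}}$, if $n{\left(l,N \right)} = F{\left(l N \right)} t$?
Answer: $- \frac{1}{44303} \approx -2.2572 \cdot 10^{-5}$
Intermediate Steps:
$Z{\left(G \right)} = - \frac{14 \sqrt{G}}{5}$
$n{\left(l,N \right)} = 14 N l$ ($n{\left(l,N \right)} = - l N \left(-14\right) = - N l \left(-14\right) = 14 N l$)
$\frac{1}{\left(-8795 - 35508\right) + n{\left(-311,Z{\left(0 \right)} \right)}} = \frac{1}{\left(-8795 - 35508\right) + 14 \left(- \frac{14 \sqrt{0}}{5}\right) \left(-311\right)} = \frac{1}{\left(-8795 - 35508\right) + 14 \left(\left(- \frac{14}{5}\right) 0\right) \left(-311\right)} = \frac{1}{-44303 + 14 \cdot 0 \left(-311\right)} = \frac{1}{-44303 + 0} = \frac{1}{-44303} = - \frac{1}{44303}$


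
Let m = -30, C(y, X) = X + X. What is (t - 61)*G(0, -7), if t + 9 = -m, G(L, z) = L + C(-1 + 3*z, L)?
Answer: 0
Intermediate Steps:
C(y, X) = 2*X
G(L, z) = 3*L (G(L, z) = L + 2*L = 3*L)
t = 21 (t = -9 - 1*(-30) = -9 + 30 = 21)
(t - 61)*G(0, -7) = (21 - 61)*(3*0) = -40*0 = 0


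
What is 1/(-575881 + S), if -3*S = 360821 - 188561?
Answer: -1/633301 ≈ -1.5790e-6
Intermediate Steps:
S = -57420 (S = -(360821 - 188561)/3 = -1/3*172260 = -57420)
1/(-575881 + S) = 1/(-575881 - 57420) = 1/(-633301) = -1/633301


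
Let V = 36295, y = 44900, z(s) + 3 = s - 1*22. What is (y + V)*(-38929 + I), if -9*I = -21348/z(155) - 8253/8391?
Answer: -114877117541252/36361 ≈ -3.1594e+9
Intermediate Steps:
z(s) = -25 + s (z(s) = -3 + (s - 1*22) = -3 + (s - 22) = -3 + (-22 + s) = -25 + s)
I = 10011331/545415 (I = -(-21348/(-25 + 155) - 8253/8391)/9 = -(-21348/130 - 8253*1/8391)/9 = -(-21348*1/130 - 2751/2797)/9 = -(-10674/65 - 2751/2797)/9 = -1/9*(-30033993/181805) = 10011331/545415 ≈ 18.355)
(y + V)*(-38929 + I) = (44900 + 36295)*(-38929 + 10011331/545415) = 81195*(-21222449204/545415) = -114877117541252/36361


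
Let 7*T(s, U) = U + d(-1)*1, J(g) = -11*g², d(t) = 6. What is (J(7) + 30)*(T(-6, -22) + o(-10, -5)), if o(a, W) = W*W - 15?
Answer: -27486/7 ≈ -3926.6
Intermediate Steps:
o(a, W) = -15 + W² (o(a, W) = W² - 15 = -15 + W²)
T(s, U) = 6/7 + U/7 (T(s, U) = (U + 6*1)/7 = (U + 6)/7 = (6 + U)/7 = 6/7 + U/7)
(J(7) + 30)*(T(-6, -22) + o(-10, -5)) = (-11*7² + 30)*((6/7 + (⅐)*(-22)) + (-15 + (-5)²)) = (-11*49 + 30)*((6/7 - 22/7) + (-15 + 25)) = (-539 + 30)*(-16/7 + 10) = -509*54/7 = -27486/7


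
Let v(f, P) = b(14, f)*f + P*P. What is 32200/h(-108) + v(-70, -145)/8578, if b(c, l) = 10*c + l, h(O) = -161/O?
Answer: 185300925/8578 ≈ 21602.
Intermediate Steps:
b(c, l) = l + 10*c
v(f, P) = P**2 + f*(140 + f) (v(f, P) = (f + 10*14)*f + P*P = (f + 140)*f + P**2 = (140 + f)*f + P**2 = f*(140 + f) + P**2 = P**2 + f*(140 + f))
32200/h(-108) + v(-70, -145)/8578 = 32200/((-161/(-108))) + ((-145)**2 - 70*(140 - 70))/8578 = 32200/((-161*(-1/108))) + (21025 - 70*70)*(1/8578) = 32200/(161/108) + (21025 - 4900)*(1/8578) = 32200*(108/161) + 16125*(1/8578) = 21600 + 16125/8578 = 185300925/8578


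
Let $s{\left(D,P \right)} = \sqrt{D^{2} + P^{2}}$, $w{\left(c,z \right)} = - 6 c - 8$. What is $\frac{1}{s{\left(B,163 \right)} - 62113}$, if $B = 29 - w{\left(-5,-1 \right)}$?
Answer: $- \frac{62113}{3857998151} - \frac{\sqrt{26618}}{3857998151} \approx -1.6142 \cdot 10^{-5}$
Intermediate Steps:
$w{\left(c,z \right)} = -8 - 6 c$
$B = 7$ ($B = 29 - \left(-8 - -30\right) = 29 - \left(-8 + 30\right) = 29 - 22 = 7$)
$\frac{1}{s{\left(B,163 \right)} - 62113} = \frac{1}{\sqrt{7^{2} + 163^{2}} - 62113} = \frac{1}{\sqrt{49 + 26569} - 62113} = \frac{1}{\sqrt{26618} - 62113} = \frac{1}{-62113 + \sqrt{26618}}$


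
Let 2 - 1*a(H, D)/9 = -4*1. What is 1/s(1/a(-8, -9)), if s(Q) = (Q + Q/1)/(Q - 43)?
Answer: -2321/2 ≈ -1160.5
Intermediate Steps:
a(H, D) = 54 (a(H, D) = 18 - (-36) = 18 - 9*(-4) = 18 + 36 = 54)
s(Q) = 2*Q/(-43 + Q) (s(Q) = (Q + Q*1)/(-43 + Q) = (Q + Q)/(-43 + Q) = (2*Q)/(-43 + Q) = 2*Q/(-43 + Q))
1/s(1/a(-8, -9)) = 1/(2/(54*(-43 + 1/54))) = 1/(2*(1/54)/(-43 + 1/54)) = 1/(2*(1/54)/(-2321/54)) = 1/(2*(1/54)*(-54/2321)) = 1/(-2/2321) = -2321/2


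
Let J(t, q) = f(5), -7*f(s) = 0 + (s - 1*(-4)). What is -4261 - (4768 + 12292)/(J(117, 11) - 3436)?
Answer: -102404501/24061 ≈ -4256.0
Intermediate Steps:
f(s) = -4/7 - s/7 (f(s) = -(0 + (s - 1*(-4)))/7 = -(0 + (s + 4))/7 = -(0 + (4 + s))/7 = -(4 + s)/7 = -4/7 - s/7)
J(t, q) = -9/7 (J(t, q) = -4/7 - 1/7*5 = -4/7 - 5/7 = -9/7)
-4261 - (4768 + 12292)/(J(117, 11) - 3436) = -4261 - (4768 + 12292)/(-9/7 - 3436) = -4261 - 17060/(-24061/7) = -4261 - 17060*(-7)/24061 = -4261 - 1*(-119420/24061) = -4261 + 119420/24061 = -102404501/24061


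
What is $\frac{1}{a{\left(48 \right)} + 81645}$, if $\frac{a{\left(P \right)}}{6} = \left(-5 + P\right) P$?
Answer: $\frac{1}{94029} \approx 1.0635 \cdot 10^{-5}$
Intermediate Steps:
$a{\left(P \right)} = 6 P \left(-5 + P\right)$ ($a{\left(P \right)} = 6 \left(-5 + P\right) P = 6 P \left(-5 + P\right)$)
$\frac{1}{a{\left(48 \right)} + 81645} = \frac{1}{6 \cdot 48 \left(-5 + 48\right) + 81645} = \frac{1}{6 \cdot 48 \cdot 43 + 81645} = \frac{1}{12384 + 81645} = \frac{1}{94029}$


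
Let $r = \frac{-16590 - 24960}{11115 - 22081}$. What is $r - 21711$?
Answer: $- \frac{119020638}{5483} \approx -21707.0$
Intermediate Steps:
$r = \frac{20775}{5483}$ ($r = - \frac{41550}{-10966} = \left(-41550\right) \left(- \frac{1}{10966}\right) = \frac{20775}{5483} \approx 3.789$)
$r - 21711 = \frac{20775}{5483} - 21711 = - \frac{119020638}{5483}$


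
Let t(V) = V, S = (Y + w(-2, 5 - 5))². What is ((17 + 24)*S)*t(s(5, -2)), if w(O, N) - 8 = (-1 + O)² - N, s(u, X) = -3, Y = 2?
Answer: -44403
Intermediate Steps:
w(O, N) = 8 + (-1 + O)² - N (w(O, N) = 8 + ((-1 + O)² - N) = 8 + (-1 + O)² - N)
S = 361 (S = (2 + (8 + (-1 - 2)² - (5 - 5)))² = (2 + (8 + (-3)² - 1*0))² = (2 + (8 + 9 + 0))² = (2 + 17)² = 19² = 361)
((17 + 24)*S)*t(s(5, -2)) = ((17 + 24)*361)*(-3) = (41*361)*(-3) = 14801*(-3) = -44403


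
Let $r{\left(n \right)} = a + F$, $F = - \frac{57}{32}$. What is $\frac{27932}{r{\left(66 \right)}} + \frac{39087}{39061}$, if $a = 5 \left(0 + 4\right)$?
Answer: $\frac{59925295}{39061} \approx 1534.1$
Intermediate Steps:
$F = - \frac{57}{32}$ ($F = \left(-57\right) \frac{1}{32} = - \frac{57}{32} \approx -1.7813$)
$a = 20$ ($a = 5 \cdot 4 = 20$)
$r{\left(n \right)} = \frac{583}{32}$ ($r{\left(n \right)} = 20 - \frac{57}{32} = \frac{583}{32}$)
$\frac{27932}{r{\left(66 \right)}} + \frac{39087}{39061} = \frac{27932}{\frac{583}{32}} + \frac{39087}{39061} = 27932 \cdot \frac{32}{583} + 39087 \cdot \frac{1}{39061} = \frac{893824}{583} + \frac{39087}{39061} = \frac{59925295}{39061}$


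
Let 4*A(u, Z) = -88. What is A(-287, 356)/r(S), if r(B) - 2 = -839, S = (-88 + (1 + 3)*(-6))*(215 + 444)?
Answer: 22/837 ≈ 0.026284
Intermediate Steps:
A(u, Z) = -22 (A(u, Z) = (¼)*(-88) = -22)
S = -73808 (S = (-88 + 4*(-6))*659 = (-88 - 24)*659 = -112*659 = -73808)
r(B) = -837 (r(B) = 2 - 839 = -837)
A(-287, 356)/r(S) = -22/(-837) = -22*(-1/837) = 22/837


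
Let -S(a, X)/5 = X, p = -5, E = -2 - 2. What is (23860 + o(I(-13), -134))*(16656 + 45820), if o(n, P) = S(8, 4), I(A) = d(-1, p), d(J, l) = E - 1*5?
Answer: 1489427840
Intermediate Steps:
E = -4
d(J, l) = -9 (d(J, l) = -4 - 1*5 = -4 - 5 = -9)
I(A) = -9
S(a, X) = -5*X
o(n, P) = -20 (o(n, P) = -5*4 = -20)
(23860 + o(I(-13), -134))*(16656 + 45820) = (23860 - 20)*(16656 + 45820) = 23840*62476 = 1489427840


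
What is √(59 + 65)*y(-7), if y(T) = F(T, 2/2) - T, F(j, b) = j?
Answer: 0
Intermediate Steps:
y(T) = 0 (y(T) = T - T = 0)
√(59 + 65)*y(-7) = √(59 + 65)*0 = √124*0 = (2*√31)*0 = 0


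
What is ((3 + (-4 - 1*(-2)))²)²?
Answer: 1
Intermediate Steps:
((3 + (-4 - 1*(-2)))²)² = ((3 + (-4 + 2))²)² = ((3 - 2)²)² = (1²)² = 1² = 1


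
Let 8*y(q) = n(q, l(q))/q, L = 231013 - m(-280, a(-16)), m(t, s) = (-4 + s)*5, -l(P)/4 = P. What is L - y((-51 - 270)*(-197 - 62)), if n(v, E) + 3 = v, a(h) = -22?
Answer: 6405662495/27713 ≈ 2.3114e+5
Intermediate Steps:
l(P) = -4*P
m(t, s) = -20 + 5*s
n(v, E) = -3 + v
L = 231143 (L = 231013 - (-20 + 5*(-22)) = 231013 - (-20 - 110) = 231013 - 1*(-130) = 231013 + 130 = 231143)
y(q) = (-3 + q)/(8*q) (y(q) = ((-3 + q)/q)/8 = (-3 + q)/(8*q))
L - y((-51 - 270)*(-197 - 62)) = 231143 - (-3 + (-51 - 270)*(-197 - 62))/(8*((-51 - 270)*(-197 - 62))) = 231143 - (-3 - 321*(-259))/(8*((-321*(-259)))) = 231143 - (-3 + 83139)/(8*83139) = 231143 - 83136/(8*83139) = 231143 - 1*3464/27713 = 231143 - 3464/27713 = 6405662495/27713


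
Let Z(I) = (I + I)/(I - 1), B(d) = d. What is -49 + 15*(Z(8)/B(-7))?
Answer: -2641/49 ≈ -53.898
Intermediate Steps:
Z(I) = 2*I/(-1 + I) (Z(I) = (2*I)/(-1 + I) = 2*I/(-1 + I))
-49 + 15*(Z(8)/B(-7)) = -49 + 15*((2*8/(-1 + 8))/(-7)) = -49 + 15*((2*8/7)*(-1/7)) = -49 + 15*((2*8*(1/7))*(-1/7)) = -49 + 15*((16/7)*(-1/7)) = -49 + 15*(-16/49) = -49 - 240/49 = -2641/49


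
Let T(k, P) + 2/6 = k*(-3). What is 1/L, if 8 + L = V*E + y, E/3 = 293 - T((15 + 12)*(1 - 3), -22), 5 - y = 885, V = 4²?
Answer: 1/5416 ≈ 0.00018464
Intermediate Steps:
V = 16
y = -880 (y = 5 - 1*885 = 5 - 885 = -880)
T(k, P) = -⅓ - 3*k (T(k, P) = -⅓ + k*(-3) = -⅓ - 3*k)
E = 394 (E = 3*(293 - (-⅓ - 3*(15 + 12)*(1 - 3))) = 3*(293 - (-⅓ - 81*(-2))) = 3*(293 - (-⅓ - 3*(-54))) = 3*(293 - (-⅓ + 162)) = 3*(293 - 1*485/3) = 3*(293 - 485/3) = 3*(394/3) = 394)
L = 5416 (L = -8 + (16*394 - 880) = -8 + (6304 - 880) = -8 + 5424 = 5416)
1/L = 1/5416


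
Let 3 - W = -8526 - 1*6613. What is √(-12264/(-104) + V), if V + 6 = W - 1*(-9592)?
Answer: √4198961/13 ≈ 157.63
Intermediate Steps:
W = 15142 (W = 3 - (-8526 - 1*6613) = 3 - (-8526 - 6613) = 3 - 1*(-15139) = 3 + 15139 = 15142)
V = 24728 (V = -6 + (15142 - 1*(-9592)) = -6 + (15142 + 9592) = -6 + 24734 = 24728)
√(-12264/(-104) + V) = √(-12264/(-104) + 24728) = √(-12264*(-1)/104 + 24728) = √(-168*(-73/104) + 24728) = √(1533/13 + 24728) = √(322997/13) = √4198961/13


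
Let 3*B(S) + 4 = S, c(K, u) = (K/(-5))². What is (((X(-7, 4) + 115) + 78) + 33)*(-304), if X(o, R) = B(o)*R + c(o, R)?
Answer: -4863088/75 ≈ -64841.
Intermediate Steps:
c(K, u) = K²/25 (c(K, u) = (K*(-⅕))² = (-K/5)² = K²/25)
B(S) = -4/3 + S/3
X(o, R) = o²/25 + R*(-4/3 + o/3) (X(o, R) = (-4/3 + o/3)*R + o²/25 = R*(-4/3 + o/3) + o²/25 = o²/25 + R*(-4/3 + o/3))
(((X(-7, 4) + 115) + 78) + 33)*(-304) = (((((1/25)*(-7)² + (⅓)*4*(-4 - 7)) + 115) + 78) + 33)*(-304) = (((((1/25)*49 + (⅓)*4*(-11)) + 115) + 78) + 33)*(-304) = ((((49/25 - 44/3) + 115) + 78) + 33)*(-304) = (((-953/75 + 115) + 78) + 33)*(-304) = ((7672/75 + 78) + 33)*(-304) = (13522/75 + 33)*(-304) = (15997/75)*(-304) = -4863088/75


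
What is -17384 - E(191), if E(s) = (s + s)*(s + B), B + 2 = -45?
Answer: -72392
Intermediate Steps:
B = -47 (B = -2 - 45 = -47)
E(s) = 2*s*(-47 + s) (E(s) = (s + s)*(s - 47) = (2*s)*(-47 + s) = 2*s*(-47 + s))
-17384 - E(191) = -17384 - 2*191*(-47 + 191) = -17384 - 2*191*144 = -17384 - 1*55008 = -17384 - 55008 = -72392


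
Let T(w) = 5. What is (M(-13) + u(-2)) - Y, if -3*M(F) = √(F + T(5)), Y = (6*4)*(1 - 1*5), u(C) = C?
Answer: 94 - 2*I*√2/3 ≈ 94.0 - 0.94281*I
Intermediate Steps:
Y = -96 (Y = 24*(1 - 5) = 24*(-4) = -96)
M(F) = -√(5 + F)/3 (M(F) = -√(F + 5)/3 = -√(5 + F)/3)
(M(-13) + u(-2)) - Y = (-√(5 - 13)/3 - 2) - 1*(-96) = (-2*I*√2/3 - 2) + 96 = (-2 - 2*I*√2/3) + 96 = 94 - 2*I*√2/3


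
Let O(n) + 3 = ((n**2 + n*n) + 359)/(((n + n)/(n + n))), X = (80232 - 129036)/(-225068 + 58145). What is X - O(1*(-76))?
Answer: -662556760/55641 ≈ -11908.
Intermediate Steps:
X = 16268/55641 (X = -48804/(-166923) = -48804*(-1/166923) = 16268/55641 ≈ 0.29237)
O(n) = 356 + 2*n**2 (O(n) = -3 + ((n**2 + n*n) + 359)/(((n + n)/(n + n))) = -3 + ((n**2 + n**2) + 359)/(((2*n)/((2*n)))) = -3 + (2*n**2 + 359)/(((2*n)*(1/(2*n)))) = -3 + (359 + 2*n**2)/1 = -3 + (359 + 2*n**2)*1 = -3 + (359 + 2*n**2) = 356 + 2*n**2)
X - O(1*(-76)) = 16268/55641 - (356 + 2*(1*(-76))**2) = 16268/55641 - (356 + 2*(-76)**2) = 16268/55641 - (356 + 2*5776) = 16268/55641 - (356 + 11552) = 16268/55641 - 1*11908 = 16268/55641 - 11908 = -662556760/55641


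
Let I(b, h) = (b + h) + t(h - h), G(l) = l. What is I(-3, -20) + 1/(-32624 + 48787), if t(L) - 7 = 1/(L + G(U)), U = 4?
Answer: -1018265/64652 ≈ -15.750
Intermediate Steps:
t(L) = 7 + 1/(4 + L) (t(L) = 7 + 1/(L + 4) = 7 + 1/(4 + L))
I(b, h) = 29/4 + b + h (I(b, h) = (b + h) + (29 + 7*(h - h))/(4 + (h - h)) = (b + h) + (29 + 7*0)/(4 + 0) = (b + h) + (29 + 0)/4 = (b + h) + (1/4)*29 = (b + h) + 29/4 = 29/4 + b + h)
I(-3, -20) + 1/(-32624 + 48787) = (29/4 - 3 - 20) + 1/(-32624 + 48787) = -63/4 + 1/16163 = -1018265/64652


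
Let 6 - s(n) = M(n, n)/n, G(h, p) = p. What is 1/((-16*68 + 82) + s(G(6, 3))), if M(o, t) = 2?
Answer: -3/3002 ≈ -0.00099933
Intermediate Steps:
s(n) = 6 - 2/n
1/((-16*68 + 82) + s(G(6, 3))) = 1/((-16*68 + 82) + (6 - 2/3)) = 1/((-1088 + 82) + (6 - 2*⅓)) = 1/(-1006 + (6 - ⅔)) = 1/(-1006 + 16/3) = 1/(-3002/3) = -3/3002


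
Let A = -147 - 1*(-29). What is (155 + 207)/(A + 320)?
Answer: 181/101 ≈ 1.7921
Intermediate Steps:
A = -118 (A = -147 + 29 = -118)
(155 + 207)/(A + 320) = (155 + 207)/(-118 + 320) = 362/202 = 362*(1/202) = 181/101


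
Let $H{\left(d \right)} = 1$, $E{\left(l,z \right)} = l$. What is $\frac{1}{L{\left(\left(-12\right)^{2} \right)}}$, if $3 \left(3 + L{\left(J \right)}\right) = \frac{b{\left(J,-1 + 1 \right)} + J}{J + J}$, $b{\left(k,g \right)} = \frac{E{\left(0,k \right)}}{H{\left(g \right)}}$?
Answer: $- \frac{6}{17} \approx -0.35294$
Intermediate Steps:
$b{\left(k,g \right)} = 0$ ($b{\left(k,g \right)} = \frac{0}{1} = 0 \cdot 1 = 0$)
$L{\left(J \right)} = - \frac{17}{6}$ ($L{\left(J \right)} = -3 + \frac{\left(0 + J\right) \frac{1}{J + J}}{3} = -3 + \frac{J \frac{1}{2 J}}{3} = -3 + \frac{1}{3} \cdot \frac{1}{2} = -3 + \frac{1}{6} = - \frac{17}{6}$)
$\frac{1}{L{\left(\left(-12\right)^{2} \right)}} = \frac{1}{- \frac{17}{6}} = - \frac{6}{17}$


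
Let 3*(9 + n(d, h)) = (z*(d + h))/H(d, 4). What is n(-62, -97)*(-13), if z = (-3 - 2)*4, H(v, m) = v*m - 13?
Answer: 44317/261 ≈ 169.80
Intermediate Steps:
H(v, m) = -13 + m*v (H(v, m) = m*v - 13 = -13 + m*v)
z = -20 (z = -5*4 = -20)
n(d, h) = -9 + (-20*d - 20*h)/(3*(-13 + 4*d)) (n(d, h) = -9 + ((-20*(d + h))/(-13 + 4*d))/3 = -9 + ((-20*d - 20*h)/(-13 + 4*d))/3 = -9 + (-20*d - 20*h)/(3*(-13 + 4*d)))
n(-62, -97)*(-13) = ((351 - 128*(-62) - 20*(-97))/(3*(-13 + 4*(-62))))*(-13) = ((351 + 7936 + 1940)/(3*(-13 - 248)))*(-13) = ((⅓)*10227/(-261))*(-13) = ((⅓)*(-1/261)*10227)*(-13) = -3409/261*(-13) = 44317/261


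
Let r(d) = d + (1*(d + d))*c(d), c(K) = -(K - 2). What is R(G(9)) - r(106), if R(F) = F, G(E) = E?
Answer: 21951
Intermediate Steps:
c(K) = 2 - K (c(K) = -(-2 + K) = 2 - K)
r(d) = d + 2*d*(2 - d) (r(d) = d + (1*(d + d))*(2 - d) = d + (1*(2*d))*(2 - d) = d + (2*d)*(2 - d) = d + 2*d*(2 - d))
R(G(9)) - r(106) = 9 - 106*(5 - 2*106) = 9 - 106*(5 - 212) = 9 - 106*(-207) = 9 - 1*(-21942) = 9 + 21942 = 21951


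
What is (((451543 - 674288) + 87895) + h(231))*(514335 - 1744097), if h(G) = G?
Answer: 165549330678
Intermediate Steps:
(((451543 - 674288) + 87895) + h(231))*(514335 - 1744097) = (((451543 - 674288) + 87895) + 231)*(514335 - 1744097) = ((-222745 + 87895) + 231)*(-1229762) = (-134850 + 231)*(-1229762) = -134619*(-1229762) = 165549330678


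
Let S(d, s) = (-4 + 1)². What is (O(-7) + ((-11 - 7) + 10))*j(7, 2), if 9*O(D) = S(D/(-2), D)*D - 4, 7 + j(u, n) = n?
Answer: 695/9 ≈ 77.222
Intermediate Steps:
S(d, s) = 9 (S(d, s) = (-3)² = 9)
j(u, n) = -7 + n
O(D) = -4/9 + D (O(D) = (9*D - 4)/9 = (-4 + 9*D)/9 = -4/9 + D)
(O(-7) + ((-11 - 7) + 10))*j(7, 2) = ((-4/9 - 7) + ((-11 - 7) + 10))*(-7 + 2) = (-67/9 + (-18 + 10))*(-5) = (-67/9 - 8)*(-5) = -139/9*(-5) = 695/9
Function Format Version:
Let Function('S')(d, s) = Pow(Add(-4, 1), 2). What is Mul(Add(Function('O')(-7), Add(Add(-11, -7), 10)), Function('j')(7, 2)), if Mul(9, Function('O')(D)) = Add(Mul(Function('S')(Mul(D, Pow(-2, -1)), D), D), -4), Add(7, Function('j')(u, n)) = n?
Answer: Rational(695, 9) ≈ 77.222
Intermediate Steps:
Function('S')(d, s) = 9 (Function('S')(d, s) = Pow(-3, 2) = 9)
Function('j')(u, n) = Add(-7, n)
Function('O')(D) = Add(Rational(-4, 9), D) (Function('O')(D) = Mul(Rational(1, 9), Add(Mul(9, D), -4)) = Mul(Rational(1, 9), Add(-4, Mul(9, D))) = Add(Rational(-4, 9), D))
Mul(Add(Function('O')(-7), Add(Add(-11, -7), 10)), Function('j')(7, 2)) = Mul(Add(Add(Rational(-4, 9), -7), Add(Add(-11, -7), 10)), Add(-7, 2)) = Mul(Add(Rational(-67, 9), Add(-18, 10)), -5) = Mul(Add(Rational(-67, 9), -8), -5) = Mul(Rational(-139, 9), -5) = Rational(695, 9)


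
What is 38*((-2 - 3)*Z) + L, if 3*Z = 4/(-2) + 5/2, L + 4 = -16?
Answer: -155/3 ≈ -51.667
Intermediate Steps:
L = -20 (L = -4 - 16 = -20)
Z = 1/6 (Z = (4/(-2) + 5/2)/3 = (4*(-1/2) + 5*(1/2))/3 = (-2 + 5/2)/3 = (1/3)*(1/2) = 1/6 ≈ 0.16667)
38*((-2 - 3)*Z) + L = 38*((-2 - 3)*(1/6)) - 20 = 38*(-5*1/6) - 20 = 38*(-5/6) - 20 = -95/3 - 20 = -155/3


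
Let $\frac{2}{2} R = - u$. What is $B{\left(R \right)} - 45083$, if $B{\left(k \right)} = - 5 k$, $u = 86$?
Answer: $-44653$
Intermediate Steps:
$R = -86$ ($R = \left(-1\right) 86 = -86$)
$B{\left(R \right)} - 45083 = \left(-5\right) \left(-86\right) - 45083 = 430 - 45083 = -44653$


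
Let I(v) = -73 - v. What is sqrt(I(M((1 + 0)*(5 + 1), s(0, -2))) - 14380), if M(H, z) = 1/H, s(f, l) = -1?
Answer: I*sqrt(520314)/6 ≈ 120.22*I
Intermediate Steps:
sqrt(I(M((1 + 0)*(5 + 1), s(0, -2))) - 14380) = sqrt((-73 - 1/((1 + 0)*(5 + 1))) - 14380) = sqrt((-73 - 1/(1*6)) - 14380) = sqrt((-73 - 1/6) - 14380) = sqrt(-439/6 - 14380) = sqrt(-86719/6) = I*sqrt(520314)/6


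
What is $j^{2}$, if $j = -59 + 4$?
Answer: $3025$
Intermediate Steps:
$j = -55$
$j^{2} = \left(-55\right)^{2} = 3025$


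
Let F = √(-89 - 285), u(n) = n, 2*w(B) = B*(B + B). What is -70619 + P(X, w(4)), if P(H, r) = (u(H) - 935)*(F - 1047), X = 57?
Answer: 848647 - 878*I*√374 ≈ 8.4865e+5 - 16980.0*I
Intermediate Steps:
w(B) = B² (w(B) = (B*(B + B))/2 = (B*(2*B))/2 = (2*B²)/2 = B²)
F = I*√374 (F = √(-374) = I*√374 ≈ 19.339*I)
P(H, r) = (-1047 + I*√374)*(-935 + H) (P(H, r) = (H - 935)*(I*√374 - 1047) = (-935 + H)*(-1047 + I*√374) = (-1047 + I*√374)*(-935 + H))
-70619 + P(X, w(4)) = -70619 + (978945 - 1047*57 - 935*I*√374 + I*57*√374) = -70619 + (978945 - 59679 - 935*I*√374 + 57*I*√374) = -70619 + (919266 - 878*I*√374) = 848647 - 878*I*√374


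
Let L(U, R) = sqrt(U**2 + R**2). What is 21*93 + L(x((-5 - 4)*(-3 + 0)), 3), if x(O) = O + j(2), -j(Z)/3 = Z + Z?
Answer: 1953 + 3*sqrt(26) ≈ 1968.3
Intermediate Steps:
j(Z) = -6*Z (j(Z) = -3*(Z + Z) = -6*Z)
x(O) = -12 + O (x(O) = O - 6*2 = O - 12 = -12 + O)
L(U, R) = sqrt(R**2 + U**2)
21*93 + L(x((-5 - 4)*(-3 + 0)), 3) = 21*93 + sqrt(3**2 + (-12 + (-5 - 4)*(-3 + 0))**2) = 1953 + sqrt(9 + (-12 - 9*(-3))**2) = 1953 + sqrt(9 + (-12 + 27)**2) = 1953 + sqrt(9 + 15**2) = 1953 + sqrt(9 + 225) = 1953 + sqrt(234) = 1953 + 3*sqrt(26)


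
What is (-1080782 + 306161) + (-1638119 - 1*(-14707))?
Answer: -2398033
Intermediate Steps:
(-1080782 + 306161) + (-1638119 - 1*(-14707)) = -774621 + (-1638119 + 14707) = -774621 - 1623412 = -2398033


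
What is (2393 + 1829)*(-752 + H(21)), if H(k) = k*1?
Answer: -3086282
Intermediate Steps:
H(k) = k
(2393 + 1829)*(-752 + H(21)) = (2393 + 1829)*(-752 + 21) = 4222*(-731) = -3086282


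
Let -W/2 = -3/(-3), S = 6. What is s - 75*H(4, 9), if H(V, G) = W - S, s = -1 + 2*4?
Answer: 607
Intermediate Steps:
s = 7 (s = -1 + 8 = 7)
W = -2 (W = -(-6)/(-3) = -(-6)*(-1)/3 = -2*1 = -2)
H(V, G) = -8 (H(V, G) = -2 - 1*6 = -2 - 6 = -8)
s - 75*H(4, 9) = 7 - 75*(-8) = 7 + 600 = 607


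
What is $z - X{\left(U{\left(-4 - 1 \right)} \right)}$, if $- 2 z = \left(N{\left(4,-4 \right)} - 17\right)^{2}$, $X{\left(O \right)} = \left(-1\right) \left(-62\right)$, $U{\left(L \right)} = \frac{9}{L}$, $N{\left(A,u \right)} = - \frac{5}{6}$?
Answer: $- \frac{15913}{72} \approx -221.01$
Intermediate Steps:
$N{\left(A,u \right)} = - \frac{5}{6}$ ($N{\left(A,u \right)} = \left(-5\right) \frac{1}{6} = - \frac{5}{6}$)
$X{\left(O \right)} = 62$
$z = - \frac{11449}{72}$ ($z = - \frac{\left(- \frac{5}{6} - 17\right)^{2}}{2} = - \frac{\left(- \frac{107}{6}\right)^{2}}{2} = \left(- \frac{1}{2}\right) \frac{11449}{36} = - \frac{11449}{72} \approx -159.01$)
$z - X{\left(U{\left(-4 - 1 \right)} \right)} = - \frac{11449}{72} - 62 = - \frac{15913}{72}$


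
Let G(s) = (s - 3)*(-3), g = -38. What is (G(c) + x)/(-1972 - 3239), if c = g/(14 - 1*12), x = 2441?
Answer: -2507/5211 ≈ -0.48110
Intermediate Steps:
c = -19 (c = -38/(14 - 1*12) = -38/(14 - 12) = -38/2 = -38*½ = -19)
G(s) = 9 - 3*s (G(s) = (-3 + s)*(-3) = 9 - 3*s)
(G(c) + x)/(-1972 - 3239) = ((9 - 3*(-19)) + 2441)/(-1972 - 3239) = ((9 + 57) + 2441)/(-5211) = (66 + 2441)*(-1/5211) = 2507*(-1/5211) = -2507/5211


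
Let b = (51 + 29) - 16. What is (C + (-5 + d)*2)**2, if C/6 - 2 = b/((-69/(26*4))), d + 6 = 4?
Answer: 178436164/529 ≈ 3.3731e+5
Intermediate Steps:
d = -2 (d = -6 + 4 = -2)
b = 64 (b = 80 - 16 = 64)
C = -13036/23 (C = 12 + 6*(64/((-69/(26*4)))) = 12 + 6*(64/((-69/104))) = 12 + 6*(64/((-69*1/104))) = 12 + 6*(64/(-69/104)) = 12 + 6*(64*(-104/69)) = 12 + 6*(-6656/69) = 12 - 13312/23 = -13036/23 ≈ -566.78)
(C + (-5 + d)*2)**2 = (-13036/23 + (-5 - 2)*2)**2 = (-13036/23 - 7*2)**2 = (-13036/23 - 14)**2 = (-13358/23)**2 = 178436164/529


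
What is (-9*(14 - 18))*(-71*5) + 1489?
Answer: -11291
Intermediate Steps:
(-9*(14 - 18))*(-71*5) + 1489 = -9*(-4)*(-355) + 1489 = 36*(-355) + 1489 = -12780 + 1489 = -11291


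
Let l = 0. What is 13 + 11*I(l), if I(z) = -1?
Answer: 2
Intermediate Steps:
13 + 11*I(l) = 13 + 11*(-1) = 13 - 11 = 2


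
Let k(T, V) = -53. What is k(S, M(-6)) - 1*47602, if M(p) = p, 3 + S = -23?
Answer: -47655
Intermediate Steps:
S = -26 (S = -3 - 23 = -26)
k(S, M(-6)) - 1*47602 = -53 - 1*47602 = -53 - 47602 = -47655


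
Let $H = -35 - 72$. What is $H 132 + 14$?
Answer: $-14110$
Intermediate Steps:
$H = -107$
$H 132 + 14 = \left(-107\right) 132 + 14 = -14124 + 14 = -14110$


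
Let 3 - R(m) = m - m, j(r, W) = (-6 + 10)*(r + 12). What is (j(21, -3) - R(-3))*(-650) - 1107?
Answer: -84957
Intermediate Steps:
j(r, W) = 48 + 4*r (j(r, W) = 4*(12 + r) = 48 + 4*r)
R(m) = 3 (R(m) = 3 - (m - m) = 3 - 1*0 = 3 + 0 = 3)
(j(21, -3) - R(-3))*(-650) - 1107 = ((48 + 4*21) - 1*3)*(-650) - 1107 = ((48 + 84) - 3)*(-650) - 1107 = (132 - 3)*(-650) - 1107 = 129*(-650) - 1107 = -83850 - 1107 = -84957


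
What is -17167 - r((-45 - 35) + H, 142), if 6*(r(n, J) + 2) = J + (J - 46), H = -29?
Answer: -51614/3 ≈ -17205.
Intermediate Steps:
r(n, J) = -29/3 + J/3 (r(n, J) = -2 + (J + (J - 46))/6 = -2 + (J + (-46 + J))/6 = -2 + (-46 + 2*J)/6 = -2 + (-23/3 + J/3) = -29/3 + J/3)
-17167 - r((-45 - 35) + H, 142) = -17167 - (-29/3 + (⅓)*142) = -17167 - (-29/3 + 142/3) = -17167 - 1*113/3 = -17167 - 113/3 = -51614/3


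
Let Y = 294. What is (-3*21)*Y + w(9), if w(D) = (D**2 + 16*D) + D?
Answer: -18288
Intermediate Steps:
w(D) = D**2 + 17*D
(-3*21)*Y + w(9) = -3*21*294 + 9*(17 + 9) = -63*294 + 9*26 = -18522 + 234 = -18288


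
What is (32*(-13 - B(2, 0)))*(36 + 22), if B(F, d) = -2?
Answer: -20416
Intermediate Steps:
(32*(-13 - B(2, 0)))*(36 + 22) = (32*(-13 - 1*(-2)))*(36 + 22) = (32*(-13 + 2))*58 = (32*(-11))*58 = -352*58 = -20416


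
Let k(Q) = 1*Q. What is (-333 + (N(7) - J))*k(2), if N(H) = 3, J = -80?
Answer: -500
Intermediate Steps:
k(Q) = Q
(-333 + (N(7) - J))*k(2) = (-333 + (3 - 1*(-80)))*2 = (-333 + (3 + 80))*2 = (-333 + 83)*2 = -250*2 = -500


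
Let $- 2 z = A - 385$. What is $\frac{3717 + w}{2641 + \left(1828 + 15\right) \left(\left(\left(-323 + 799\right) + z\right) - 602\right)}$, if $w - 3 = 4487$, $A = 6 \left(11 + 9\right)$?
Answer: $\frac{16414}{29241} \approx 0.56133$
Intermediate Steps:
$A = 120$ ($A = 6 \cdot 20 = 120$)
$w = 4490$ ($w = 3 + 4487 = 4490$)
$z = \frac{265}{2}$ ($z = - \frac{120 - 385}{2} = \left(- \frac{1}{2}\right) \left(-265\right) = \frac{265}{2} \approx 132.5$)
$\frac{3717 + w}{2641 + \left(1828 + 15\right) \left(\left(\left(-323 + 799\right) + z\right) - 602\right)} = \frac{3717 + 4490}{2641 + \left(1828 + 15\right) \left(\left(\left(-323 + 799\right) + \frac{265}{2}\right) - 602\right)} = \frac{8207}{2641 + 1843 \left(\left(476 + \frac{265}{2}\right) - 602\right)} = \frac{8207}{2641 + 1843 \left(\frac{1217}{2} - 602\right)} = \frac{8207}{2641 + 1843 \cdot \frac{13}{2}} = \frac{8207}{2641 + \frac{23959}{2}} = \frac{8207}{\frac{29241}{2}} = 8207 \cdot \frac{2}{29241} = \frac{16414}{29241}$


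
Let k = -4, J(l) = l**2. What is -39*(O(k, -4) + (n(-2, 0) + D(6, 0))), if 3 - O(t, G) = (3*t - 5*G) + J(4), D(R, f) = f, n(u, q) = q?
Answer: 819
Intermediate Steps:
O(t, G) = -13 - 3*t + 5*G (O(t, G) = 3 - ((3*t - 5*G) + 4**2) = 3 - ((-5*G + 3*t) + 16) = 3 - (16 - 5*G + 3*t) = 3 + (-16 - 3*t + 5*G) = -13 - 3*t + 5*G)
-39*(O(k, -4) + (n(-2, 0) + D(6, 0))) = -39*((-13 - 3*(-4) + 5*(-4)) + (0 + 0)) = -39*((-13 + 12 - 20) + 0) = -39*(-21 + 0) = -39*(-21) = 819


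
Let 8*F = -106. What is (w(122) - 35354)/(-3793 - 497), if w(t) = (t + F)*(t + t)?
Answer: 8819/4290 ≈ 2.0557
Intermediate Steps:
F = -53/4 (F = (⅛)*(-106) = -53/4 ≈ -13.250)
w(t) = 2*t*(-53/4 + t) (w(t) = (t - 53/4)*(t + t) = (-53/4 + t)*(2*t) = 2*t*(-53/4 + t))
(w(122) - 35354)/(-3793 - 497) = ((½)*122*(-53 + 4*122) - 35354)/(-3793 - 497) = ((½)*122*(-53 + 488) - 35354)/(-4290) = ((½)*122*435 - 35354)*(-1/4290) = (26535 - 35354)*(-1/4290) = -8819*(-1/4290) = 8819/4290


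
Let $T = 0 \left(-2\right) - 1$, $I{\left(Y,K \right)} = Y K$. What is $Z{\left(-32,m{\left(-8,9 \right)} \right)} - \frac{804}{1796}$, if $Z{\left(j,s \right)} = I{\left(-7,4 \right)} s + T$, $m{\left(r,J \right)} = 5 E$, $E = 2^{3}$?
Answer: $- \frac{503530}{449} \approx -1121.4$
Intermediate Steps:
$E = 8$
$m{\left(r,J \right)} = 40$ ($m{\left(r,J \right)} = 5 \cdot 8 = 40$)
$I{\left(Y,K \right)} = K Y$
$T = -1$ ($T = 0 - 1 = -1$)
$Z{\left(j,s \right)} = -1 - 28 s$ ($Z{\left(j,s \right)} = 4 \left(-7\right) s - 1 = - 28 s - 1 = -1 - 28 s$)
$Z{\left(-32,m{\left(-8,9 \right)} \right)} - \frac{804}{1796} = \left(-1 - 1120\right) - \frac{804}{1796} = \left(-1 - 1120\right) - 804 \cdot \frac{1}{1796} = -1121 - \frac{201}{449} = - \frac{503530}{449}$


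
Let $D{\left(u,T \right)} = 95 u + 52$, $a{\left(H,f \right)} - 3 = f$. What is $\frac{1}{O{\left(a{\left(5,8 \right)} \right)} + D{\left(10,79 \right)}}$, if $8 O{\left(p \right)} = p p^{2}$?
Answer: $\frac{8}{9347} \approx 0.00085589$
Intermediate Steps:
$a{\left(H,f \right)} = 3 + f$
$D{\left(u,T \right)} = 52 + 95 u$
$O{\left(p \right)} = \frac{p^{3}}{8}$ ($O{\left(p \right)} = \frac{p p^{2}}{8} = \frac{p^{3}}{8}$)
$\frac{1}{O{\left(a{\left(5,8 \right)} \right)} + D{\left(10,79 \right)}} = \frac{1}{\frac{\left(3 + 8\right)^{3}}{8} + \left(52 + 95 \cdot 10\right)} = \frac{1}{\frac{11^{3}}{8} + \left(52 + 950\right)} = \frac{1}{\frac{1}{8} \cdot 1331 + 1002} = \frac{1}{\frac{1331}{8} + 1002} = \frac{1}{\frac{9347}{8}} = \frac{8}{9347}$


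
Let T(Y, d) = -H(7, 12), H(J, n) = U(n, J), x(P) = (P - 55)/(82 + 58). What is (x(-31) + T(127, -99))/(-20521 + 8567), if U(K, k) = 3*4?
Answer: 883/836780 ≈ 0.0010552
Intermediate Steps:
x(P) = -11/28 + P/140 (x(P) = (-55 + P)/140 = (-55 + P)*(1/140) = -11/28 + P/140)
U(K, k) = 12
H(J, n) = 12
T(Y, d) = -12 (T(Y, d) = -1*12 = -12)
(x(-31) + T(127, -99))/(-20521 + 8567) = ((-11/28 + (1/140)*(-31)) - 12)/(-20521 + 8567) = ((-11/28 - 31/140) - 12)/(-11954) = (-43/70 - 12)*(-1/11954) = -883/70*(-1/11954) = 883/836780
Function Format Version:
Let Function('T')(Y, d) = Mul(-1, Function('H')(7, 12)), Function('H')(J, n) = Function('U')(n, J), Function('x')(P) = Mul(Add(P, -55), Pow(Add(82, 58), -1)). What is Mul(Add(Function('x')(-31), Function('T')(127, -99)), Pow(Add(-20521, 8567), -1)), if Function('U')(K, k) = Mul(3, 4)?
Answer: Rational(883, 836780) ≈ 0.0010552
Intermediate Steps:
Function('x')(P) = Add(Rational(-11, 28), Mul(Rational(1, 140), P)) (Function('x')(P) = Mul(Add(-55, P), Pow(140, -1)) = Mul(Add(-55, P), Rational(1, 140)) = Add(Rational(-11, 28), Mul(Rational(1, 140), P)))
Function('U')(K, k) = 12
Function('H')(J, n) = 12
Function('T')(Y, d) = -12 (Function('T')(Y, d) = Mul(-1, 12) = -12)
Mul(Add(Function('x')(-31), Function('T')(127, -99)), Pow(Add(-20521, 8567), -1)) = Mul(Add(Add(Rational(-11, 28), Mul(Rational(1, 140), -31)), -12), Pow(Add(-20521, 8567), -1)) = Mul(Add(Add(Rational(-11, 28), Rational(-31, 140)), -12), Pow(-11954, -1)) = Mul(Add(Rational(-43, 70), -12), Rational(-1, 11954)) = Mul(Rational(-883, 70), Rational(-1, 11954)) = Rational(883, 836780)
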